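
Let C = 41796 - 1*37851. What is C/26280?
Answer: 263/1752 ≈ 0.15011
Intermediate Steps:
C = 3945 (C = 41796 - 37851 = 3945)
C/26280 = 3945/26280 = 3945*(1/26280) = 263/1752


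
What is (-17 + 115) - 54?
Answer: 44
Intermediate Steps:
(-17 + 115) - 54 = 98 - 54 = 44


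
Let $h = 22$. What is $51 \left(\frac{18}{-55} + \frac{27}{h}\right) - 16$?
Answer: $\frac{299}{10} \approx 29.9$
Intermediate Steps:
$51 \left(\frac{18}{-55} + \frac{27}{h}\right) - 16 = 51 \left(\frac{18}{-55} + \frac{27}{22}\right) - 16 = 51 \left(18 \left(- \frac{1}{55}\right) + 27 \cdot \frac{1}{22}\right) - 16 = 51 \left(- \frac{18}{55} + \frac{27}{22}\right) - 16 = 51 \cdot \frac{9}{10} - 16 = \frac{459}{10} - 16 = \frac{299}{10}$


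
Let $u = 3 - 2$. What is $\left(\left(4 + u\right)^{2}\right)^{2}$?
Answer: $625$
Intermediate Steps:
$u = 1$
$\left(\left(4 + u\right)^{2}\right)^{2} = \left(\left(4 + 1\right)^{2}\right)^{2} = \left(5^{2}\right)^{2} = 25^{2} = 625$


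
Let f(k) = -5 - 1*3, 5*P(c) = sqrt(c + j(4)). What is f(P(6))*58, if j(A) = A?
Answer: -464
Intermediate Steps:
P(c) = sqrt(4 + c)/5 (P(c) = sqrt(c + 4)/5 = sqrt(4 + c)/5)
f(k) = -8 (f(k) = -5 - 3 = -8)
f(P(6))*58 = -8*58 = -464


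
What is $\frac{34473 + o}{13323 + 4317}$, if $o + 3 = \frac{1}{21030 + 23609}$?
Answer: $\frac{1538706331}{787431960} \approx 1.9541$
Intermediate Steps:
$o = - \frac{133916}{44639}$ ($o = -3 + \frac{1}{21030 + 23609} = -3 + \frac{1}{44639} = - \frac{133916}{44639} \approx -3.0$)
$\frac{34473 + o}{13323 + 4317} = \frac{34473 - \frac{133916}{44639}}{13323 + 4317} = \frac{1538706331}{44639 \cdot 17640} = \frac{1538706331}{44639} \cdot \frac{1}{17640} = \frac{1538706331}{787431960}$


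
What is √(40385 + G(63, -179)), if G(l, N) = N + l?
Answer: √40269 ≈ 200.67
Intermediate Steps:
√(40385 + G(63, -179)) = √(40385 + (-179 + 63)) = √(40385 - 116) = √40269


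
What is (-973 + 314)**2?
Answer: 434281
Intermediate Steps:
(-973 + 314)**2 = (-659)**2 = 434281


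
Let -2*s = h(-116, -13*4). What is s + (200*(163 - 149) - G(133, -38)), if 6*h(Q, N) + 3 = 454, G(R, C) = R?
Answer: 31553/12 ≈ 2629.4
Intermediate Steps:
h(Q, N) = 451/6 (h(Q, N) = -½ + (⅙)*454 = -½ + 227/3 = 451/6)
s = -451/12 (s = -½*451/6 = -451/12 ≈ -37.583)
s + (200*(163 - 149) - G(133, -38)) = -451/12 + (200*(163 - 149) - 1*133) = -451/12 + (200*14 - 133) = -451/12 + (2800 - 133) = -451/12 + 2667 = 31553/12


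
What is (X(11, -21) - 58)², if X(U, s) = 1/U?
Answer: 405769/121 ≈ 3353.5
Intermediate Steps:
X(U, s) = 1/U
(X(11, -21) - 58)² = (1/11 - 58)² = (-637/11)² = 405769/121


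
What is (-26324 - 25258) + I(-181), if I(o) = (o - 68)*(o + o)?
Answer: 38556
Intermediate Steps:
I(o) = 2*o*(-68 + o) (I(o) = (-68 + o)*(2*o) = 2*o*(-68 + o))
(-26324 - 25258) + I(-181) = (-26324 - 25258) + 2*(-181)*(-68 - 181) = -51582 + 2*(-181)*(-249) = -51582 + 90138 = 38556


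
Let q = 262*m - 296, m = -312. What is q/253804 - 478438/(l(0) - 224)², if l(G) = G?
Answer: -15693239649/1591858688 ≈ -9.8584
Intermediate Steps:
q = -82040 (q = 262*(-312) - 296 = -81744 - 296 = -82040)
q/253804 - 478438/(l(0) - 224)² = -82040/253804 - 478438/(0 - 224)² = -82040*1/253804 - 478438/((-224)²) = -20510/63451 - 478438/50176 = -20510/63451 - 478438*1/50176 = -20510/63451 - 239219/25088 = -15693239649/1591858688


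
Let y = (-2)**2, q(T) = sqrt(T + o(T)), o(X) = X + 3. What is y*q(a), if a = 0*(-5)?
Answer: 4*sqrt(3) ≈ 6.9282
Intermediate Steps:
a = 0
o(X) = 3 + X
q(T) = sqrt(3 + 2*T) (q(T) = sqrt(T + (3 + T)) = sqrt(3 + 2*T))
y = 4
y*q(a) = 4*sqrt(3 + 2*0) = 4*sqrt(3 + 0) = 4*sqrt(3)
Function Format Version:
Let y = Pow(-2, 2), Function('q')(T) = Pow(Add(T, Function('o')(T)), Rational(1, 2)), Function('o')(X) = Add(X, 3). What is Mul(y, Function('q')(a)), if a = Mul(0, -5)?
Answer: Mul(4, Pow(3, Rational(1, 2))) ≈ 6.9282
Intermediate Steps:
a = 0
Function('o')(X) = Add(3, X)
Function('q')(T) = Pow(Add(3, Mul(2, T)), Rational(1, 2)) (Function('q')(T) = Pow(Add(T, Add(3, T)), Rational(1, 2)) = Pow(Add(3, Mul(2, T)), Rational(1, 2)))
y = 4
Mul(y, Function('q')(a)) = Mul(4, Pow(Add(3, Mul(2, 0)), Rational(1, 2))) = Mul(4, Pow(Add(3, 0), Rational(1, 2))) = Mul(4, Pow(3, Rational(1, 2)))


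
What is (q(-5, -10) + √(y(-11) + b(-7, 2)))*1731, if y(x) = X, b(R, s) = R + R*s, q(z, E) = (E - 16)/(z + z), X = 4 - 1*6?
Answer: 22503/5 + 1731*I*√23 ≈ 4500.6 + 8301.6*I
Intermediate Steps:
X = -2 (X = 4 - 6 = -2)
q(z, E) = (-16 + E)/(2*z) (q(z, E) = (-16 + E)/((2*z)) = (-16 + E)*(1/(2*z)) = (-16 + E)/(2*z))
y(x) = -2
(q(-5, -10) + √(y(-11) + b(-7, 2)))*1731 = ((½)*(-16 - 10)/(-5) + √(-2 - 7*(1 + 2)))*1731 = ((½)*(-⅕)*(-26) + √(-2 - 7*3))*1731 = (13/5 + √(-2 - 21))*1731 = (13/5 + √(-23))*1731 = (13/5 + I*√23)*1731 = 22503/5 + 1731*I*√23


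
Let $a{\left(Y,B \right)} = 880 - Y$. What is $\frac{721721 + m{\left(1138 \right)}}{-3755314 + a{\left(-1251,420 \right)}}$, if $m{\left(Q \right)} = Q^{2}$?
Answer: $- \frac{672255}{1251061} \approx -0.53735$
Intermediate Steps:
$\frac{721721 + m{\left(1138 \right)}}{-3755314 + a{\left(-1251,420 \right)}} = \frac{721721 + 1138^{2}}{-3755314 + \left(880 - -1251\right)} = \frac{721721 + 1295044}{-3755314 + \left(880 + 1251\right)} = \frac{2016765}{-3755314 + 2131} = \frac{2016765}{-3753183} = 2016765 \left(- \frac{1}{3753183}\right) = - \frac{672255}{1251061}$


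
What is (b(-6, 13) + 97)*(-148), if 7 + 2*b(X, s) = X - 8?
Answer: -12802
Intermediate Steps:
b(X, s) = -15/2 + X/2 (b(X, s) = -7/2 + (X - 8)/2 = -7/2 + (-8 + X)/2 = -7/2 + (-4 + X/2) = -15/2 + X/2)
(b(-6, 13) + 97)*(-148) = ((-15/2 + (½)*(-6)) + 97)*(-148) = ((-15/2 - 3) + 97)*(-148) = (-21/2 + 97)*(-148) = (173/2)*(-148) = -12802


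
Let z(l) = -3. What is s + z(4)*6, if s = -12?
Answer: -30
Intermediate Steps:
s + z(4)*6 = -12 - 3*6 = -12 - 18 = -30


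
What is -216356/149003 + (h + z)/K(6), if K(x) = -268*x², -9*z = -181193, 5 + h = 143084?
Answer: -29707215863/1617278562 ≈ -18.369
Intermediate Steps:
h = 143079 (h = -5 + 143084 = 143079)
z = 181193/9 (z = -⅑*(-181193) = 181193/9 ≈ 20133.)
-216356/149003 + (h + z)/K(6) = -216356/149003 + (143079 + 181193/9)/((-268*6²)) = -216356*1/149003 + 1468904/(9*((-268*36))) = -216356/149003 + (1468904/9)/(-9648) = -216356/149003 + (1468904/9)*(-1/9648) = -216356/149003 - 183613/10854 = -29707215863/1617278562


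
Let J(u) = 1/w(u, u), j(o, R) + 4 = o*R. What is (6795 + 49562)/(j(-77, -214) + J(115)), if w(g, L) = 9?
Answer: 72459/21181 ≈ 3.4209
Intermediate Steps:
j(o, R) = -4 + R*o (j(o, R) = -4 + o*R = -4 + R*o)
J(u) = 1/9
(6795 + 49562)/(j(-77, -214) + J(115)) = (6795 + 49562)/((-4 - 214*(-77)) + 1/9) = 56357/((-4 + 16478) + 1/9) = 56357/(16474 + 1/9) = 56357/(148267/9) = 56357*(9/148267) = 72459/21181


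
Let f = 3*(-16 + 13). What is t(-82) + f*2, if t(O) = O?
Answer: -100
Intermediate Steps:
f = -9 (f = 3*(-3) = -9)
t(-82) + f*2 = -82 - 9*2 = -82 - 18 = -100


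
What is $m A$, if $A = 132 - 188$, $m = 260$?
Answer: $-14560$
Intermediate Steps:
$A = -56$
$m A = 260 \left(-56\right) = -14560$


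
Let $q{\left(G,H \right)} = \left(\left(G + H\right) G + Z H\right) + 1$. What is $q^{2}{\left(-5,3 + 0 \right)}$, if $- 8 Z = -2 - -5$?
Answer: $\frac{6241}{64} \approx 97.516$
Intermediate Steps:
$Z = - \frac{3}{8}$ ($Z = - \frac{-2 - -5}{8} = - \frac{-2 + 5}{8} = \left(- \frac{1}{8}\right) 3 = - \frac{3}{8} \approx -0.375$)
$q{\left(G,H \right)} = 1 - \frac{3 H}{8} + G \left(G + H\right)$ ($q{\left(G,H \right)} = \left(\left(G + H\right) G - \frac{3 H}{8}\right) + 1 = \left(G \left(G + H\right) - \frac{3 H}{8}\right) + 1 = \left(- \frac{3 H}{8} + G \left(G + H\right)\right) + 1 = 1 - \frac{3 H}{8} + G \left(G + H\right)$)
$q^{2}{\left(-5,3 + 0 \right)} = \left(1 + \left(-5\right)^{2} - \frac{3 \left(3 + 0\right)}{8} - 5 \left(3 + 0\right)\right)^{2} = \left(1 + 25 - \frac{9}{8} - 15\right)^{2} = \left(\frac{79}{8}\right)^{2} = \frac{6241}{64}$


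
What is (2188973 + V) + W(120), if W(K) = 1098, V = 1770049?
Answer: 3960120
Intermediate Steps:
(2188973 + V) + W(120) = (2188973 + 1770049) + 1098 = 3959022 + 1098 = 3960120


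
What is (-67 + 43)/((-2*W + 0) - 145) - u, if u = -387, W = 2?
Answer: 57687/149 ≈ 387.16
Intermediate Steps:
(-67 + 43)/((-2*W + 0) - 145) - u = (-67 + 43)/((-2*2 + 0) - 145) - 1*(-387) = -24/((-4 + 0) - 145) + 387 = -24/(-4 - 145) + 387 = -24/(-149) + 387 = -24*(-1/149) + 387 = 24/149 + 387 = 57687/149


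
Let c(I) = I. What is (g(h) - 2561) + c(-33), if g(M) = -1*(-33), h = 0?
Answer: -2561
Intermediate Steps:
g(M) = 33
(g(h) - 2561) + c(-33) = (33 - 2561) - 33 = -2528 - 33 = -2561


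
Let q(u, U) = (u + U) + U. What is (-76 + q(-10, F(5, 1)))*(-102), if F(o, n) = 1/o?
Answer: 43656/5 ≈ 8731.2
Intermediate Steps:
q(u, U) = u + 2*U (q(u, U) = (U + u) + U = u + 2*U)
(-76 + q(-10, F(5, 1)))*(-102) = (-76 + (-10 + 2/5))*(-102) = (-76 + (-10 + 2*(⅕)))*(-102) = (-76 + (-10 + ⅖))*(-102) = (-76 - 48/5)*(-102) = -428/5*(-102) = 43656/5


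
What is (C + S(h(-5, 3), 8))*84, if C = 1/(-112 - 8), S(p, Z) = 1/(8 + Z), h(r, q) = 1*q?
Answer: 91/20 ≈ 4.5500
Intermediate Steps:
h(r, q) = q
C = -1/120 (C = 1/(-120) = -1/120 ≈ -0.0083333)
(C + S(h(-5, 3), 8))*84 = (-1/120 + 1/(8 + 8))*84 = (-1/120 + 1/16)*84 = (13/240)*84 = 91/20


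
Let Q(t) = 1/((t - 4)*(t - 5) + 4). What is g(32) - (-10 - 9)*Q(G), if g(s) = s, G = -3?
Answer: 1939/60 ≈ 32.317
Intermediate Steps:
Q(t) = 1/(4 + (-5 + t)*(-4 + t)) (Q(t) = 1/((-4 + t)*(-5 + t) + 4) = 1/((-5 + t)*(-4 + t) + 4) = 1/(4 + (-5 + t)*(-4 + t)))
g(32) - (-10 - 9)*Q(G) = 32 - (-10 - 9)/(24 + (-3)² - 9*(-3)) = 32 - (-19)/(24 + 9 + 27) = 32 - (-19)/60 = 32 - 1*(-19/60) = 32 + 19/60 = 1939/60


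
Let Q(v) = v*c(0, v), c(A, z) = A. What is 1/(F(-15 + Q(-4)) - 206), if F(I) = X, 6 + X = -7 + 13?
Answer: -1/206 ≈ -0.0048544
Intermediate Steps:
X = 0 (X = -6 + (-7 + 13) = -6 + 6 = 0)
Q(v) = 0 (Q(v) = v*0 = 0)
F(I) = 0
1/(F(-15 + Q(-4)) - 206) = 1/(0 - 206) = 1/(-206) = -1/206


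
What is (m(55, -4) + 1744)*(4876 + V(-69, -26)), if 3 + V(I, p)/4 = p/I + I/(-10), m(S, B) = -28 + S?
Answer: 129985394/15 ≈ 8.6657e+6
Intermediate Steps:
V(I, p) = -12 - 2*I/5 + 4*p/I (V(I, p) = -12 + 4*(p/I + I/(-10)) = -12 + 4*(p/I + I*(-⅒)) = -12 + 4*(p/I - I/10) = -12 + 4*(-I/10 + p/I) = -12 + (-2*I/5 + 4*p/I) = -12 - 2*I/5 + 4*p/I)
(m(55, -4) + 1744)*(4876 + V(-69, -26)) = ((-28 + 55) + 1744)*(4876 + (-12 - ⅖*(-69) + 4*(-26)/(-69))) = (27 + 1744)*(4876 + (-12 + 138/5 + 4*(-26)*(-1/69))) = 1771*(4876 + (-12 + 138/5 + 104/69)) = 1771*(4876 + 5902/345) = 1771*(1688122/345) = 129985394/15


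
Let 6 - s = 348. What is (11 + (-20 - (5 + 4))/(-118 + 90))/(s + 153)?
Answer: -337/5292 ≈ -0.063681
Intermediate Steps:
s = -342 (s = 6 - 1*348 = 6 - 348 = -342)
(11 + (-20 - (5 + 4))/(-118 + 90))/(s + 153) = (11 + (-20 - (5 + 4))/(-118 + 90))/(-342 + 153) = (11 + (-20 - 1*9)/(-28))/(-189) = (11 + (-20 - 9)*(-1/28))*(-1/189) = (11 - 29*(-1/28))*(-1/189) = (11 + 29/28)*(-1/189) = (337/28)*(-1/189) = -337/5292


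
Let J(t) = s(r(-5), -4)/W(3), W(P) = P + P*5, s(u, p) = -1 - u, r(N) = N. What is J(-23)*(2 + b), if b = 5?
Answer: 14/9 ≈ 1.5556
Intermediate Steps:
W(P) = 6*P (W(P) = P + 5*P = 6*P)
J(t) = 2/9 (J(t) = (-1 - 1*(-5))/((6*3)) = (-1 + 5)/18 = 4*(1/18) = 2/9)
J(-23)*(2 + b) = 2*(2 + 5)/9 = (2/9)*7 = 14/9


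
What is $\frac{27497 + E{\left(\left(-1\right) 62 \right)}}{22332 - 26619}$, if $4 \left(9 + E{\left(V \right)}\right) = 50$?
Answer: $- \frac{55001}{8574} \approx -6.4149$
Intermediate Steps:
$E{\left(V \right)} = \frac{7}{2}$ ($E{\left(V \right)} = -9 + \frac{1}{4} \cdot 50 = -9 + \frac{25}{2} = \frac{7}{2}$)
$\frac{27497 + E{\left(\left(-1\right) 62 \right)}}{22332 - 26619} = \frac{27497 + \frac{7}{2}}{22332 - 26619} = \frac{55001}{2 \left(-4287\right)} = \frac{55001}{2} \left(- \frac{1}{4287}\right) = - \frac{55001}{8574}$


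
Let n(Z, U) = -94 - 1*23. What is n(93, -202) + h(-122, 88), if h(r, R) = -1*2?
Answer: -119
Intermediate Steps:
h(r, R) = -2
n(Z, U) = -117 (n(Z, U) = -94 - 23 = -117)
n(93, -202) + h(-122, 88) = -117 - 2 = -119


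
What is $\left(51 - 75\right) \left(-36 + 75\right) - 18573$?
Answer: $-19509$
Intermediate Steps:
$\left(51 - 75\right) \left(-36 + 75\right) - 18573 = \left(-24\right) 39 - 18573 = -936 - 18573 = -19509$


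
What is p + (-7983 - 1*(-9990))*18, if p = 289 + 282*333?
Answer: 130321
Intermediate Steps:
p = 94195 (p = 289 + 93906 = 94195)
p + (-7983 - 1*(-9990))*18 = 94195 + (-7983 - 1*(-9990))*18 = 94195 + (-7983 + 9990)*18 = 94195 + 2007*18 = 94195 + 36126 = 130321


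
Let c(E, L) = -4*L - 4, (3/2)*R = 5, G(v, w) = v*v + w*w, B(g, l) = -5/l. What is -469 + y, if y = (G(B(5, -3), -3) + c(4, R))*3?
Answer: -1457/3 ≈ -485.67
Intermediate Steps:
G(v, w) = v² + w²
R = 10/3 (R = (⅔)*5 = 10/3 ≈ 3.3333)
c(E, L) = -4 - 4*L
y = -50/3 (y = (((-5/(-3))² + (-3)²) + (-4 - 4*10/3))*3 = (((-5*(-⅓))² + 9) + (-4 - 40/3))*3 = (((5/3)² + 9) - 52/3)*3 = ((25/9 + 9) - 52/3)*3 = (106/9 - 52/3)*3 = -50/9*3 = -50/3 ≈ -16.667)
-469 + y = -469 - 50/3 = -1457/3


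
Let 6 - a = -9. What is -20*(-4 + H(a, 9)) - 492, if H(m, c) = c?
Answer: -592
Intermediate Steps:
a = 15 (a = 6 - 1*(-9) = 6 + 9 = 15)
-20*(-4 + H(a, 9)) - 492 = -20*(-4 + 9) - 492 = -20*5 - 492 = -100 - 492 = -592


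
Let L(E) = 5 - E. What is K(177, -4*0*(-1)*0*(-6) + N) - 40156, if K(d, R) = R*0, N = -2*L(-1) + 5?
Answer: -40156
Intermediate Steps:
N = -7 (N = -2*(5 - 1*(-1)) + 5 = -2*(5 + 1) + 5 = -2*6 + 5 = -12 + 5 = -7)
K(d, R) = 0
K(177, -4*0*(-1)*0*(-6) + N) - 40156 = 0 - 40156 = -40156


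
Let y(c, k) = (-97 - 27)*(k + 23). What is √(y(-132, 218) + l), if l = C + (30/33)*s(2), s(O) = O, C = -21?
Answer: I*√3618285/11 ≈ 172.93*I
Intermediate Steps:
l = -211/11 (l = -21 + (30/33)*2 = -21 + (30*(1/33))*2 = -21 + (10/11)*2 = -21 + 20/11 = -211/11 ≈ -19.182)
y(c, k) = -2852 - 124*k (y(c, k) = -124*(23 + k) = -2852 - 124*k)
√(y(-132, 218) + l) = √((-2852 - 124*218) - 211/11) = √((-2852 - 27032) - 211/11) = √(-29884 - 211/11) = √(-328935/11) = I*√3618285/11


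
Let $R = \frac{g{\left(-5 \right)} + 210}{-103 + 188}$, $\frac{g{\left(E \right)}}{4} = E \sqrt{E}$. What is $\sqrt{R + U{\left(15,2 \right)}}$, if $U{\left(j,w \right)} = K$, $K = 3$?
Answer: $\frac{\sqrt{1581 - 68 i \sqrt{5}}}{17} \approx 2.3416 - 0.11234 i$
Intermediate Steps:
$g{\left(E \right)} = 4 E^{\frac{3}{2}}$ ($g{\left(E \right)} = 4 E \sqrt{E} = 4 E^{\frac{3}{2}}$)
$U{\left(j,w \right)} = 3$
$R = \frac{42}{17} - \frac{4 i \sqrt{5}}{17}$ ($R = \frac{4 \left(-5\right)^{\frac{3}{2}} + 210}{-103 + 188} = \frac{4 \left(- 5 i \sqrt{5}\right) + 210}{85} = \left(- 20 i \sqrt{5} + 210\right) \frac{1}{85} = \left(210 - 20 i \sqrt{5}\right) \frac{1}{85} = \frac{42}{17} - \frac{4 i \sqrt{5}}{17} \approx 2.4706 - 0.52613 i$)
$\sqrt{R + U{\left(15,2 \right)}} = \sqrt{\left(\frac{42}{17} - \frac{4 i \sqrt{5}}{17}\right) + 3} = \sqrt{\frac{93}{17} - \frac{4 i \sqrt{5}}{17}}$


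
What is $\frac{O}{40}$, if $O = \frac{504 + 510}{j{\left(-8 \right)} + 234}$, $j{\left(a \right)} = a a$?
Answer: $\frac{507}{5960} \approx 0.085067$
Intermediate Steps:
$j{\left(a \right)} = a^{2}$
$O = \frac{507}{149}$ ($O = \frac{504 + 510}{\left(-8\right)^{2} + 234} = \frac{1014}{64 + 234} = \frac{1014}{298} = 1014 \cdot \frac{1}{298} = \frac{507}{149} \approx 3.4027$)
$\frac{O}{40} = \frac{1}{40} \cdot \frac{507}{149} = \frac{507}{5960}$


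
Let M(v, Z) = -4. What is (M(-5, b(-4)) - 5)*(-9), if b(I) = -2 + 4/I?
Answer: 81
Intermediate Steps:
(M(-5, b(-4)) - 5)*(-9) = (-4 - 5)*(-9) = -9*(-9) = 81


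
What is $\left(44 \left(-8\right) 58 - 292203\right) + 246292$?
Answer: $-66327$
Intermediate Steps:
$\left(44 \left(-8\right) 58 - 292203\right) + 246292 = \left(\left(-352\right) 58 - 292203\right) + 246292 = \left(-20416 - 292203\right) + 246292 = -312619 + 246292 = -66327$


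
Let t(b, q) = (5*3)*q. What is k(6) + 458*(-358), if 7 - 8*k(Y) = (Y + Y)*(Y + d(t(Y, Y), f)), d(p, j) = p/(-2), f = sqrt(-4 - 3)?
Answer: -1311237/8 ≈ -1.6390e+5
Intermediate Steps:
f = I*sqrt(7) (f = sqrt(-7) = I*sqrt(7) ≈ 2.6458*I)
t(b, q) = 15*q
d(p, j) = -p/2 (d(p, j) = p*(-1/2) = -p/2)
k(Y) = 7/8 + 13*Y**2/8 (k(Y) = 7/8 - (Y + Y)*(Y - 15*Y/2)/8 = 7/8 - 2*Y*(Y - 15*Y/2)/8 = 7/8 - 2*Y*(-13*Y/2)/8 = 7/8 - (-13)*Y**2/8 = 7/8 + 13*Y**2/8)
k(6) + 458*(-358) = (7/8 + (13/8)*6**2) + 458*(-358) = (7/8 + (13/8)*36) - 163964 = (7/8 + 117/2) - 163964 = 475/8 - 163964 = -1311237/8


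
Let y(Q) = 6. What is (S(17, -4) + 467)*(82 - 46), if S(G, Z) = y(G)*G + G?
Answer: 21096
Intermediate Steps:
S(G, Z) = 7*G (S(G, Z) = 6*G + G = 7*G)
(S(17, -4) + 467)*(82 - 46) = (7*17 + 467)*(82 - 46) = (119 + 467)*36 = 586*36 = 21096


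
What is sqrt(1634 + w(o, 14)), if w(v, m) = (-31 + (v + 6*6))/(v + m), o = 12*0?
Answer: sqrt(320334)/14 ≈ 40.427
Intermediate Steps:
o = 0
w(v, m) = (5 + v)/(m + v) (w(v, m) = (-31 + (v + 36))/(m + v) = (-31 + (36 + v))/(m + v) = (5 + v)/(m + v))
sqrt(1634 + w(o, 14)) = sqrt(1634 + (5 + 0)/(14 + 0)) = sqrt(1634 + 5/14) = sqrt(22881/14) = sqrt(320334)/14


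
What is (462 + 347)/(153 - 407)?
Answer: -809/254 ≈ -3.1850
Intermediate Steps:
(462 + 347)/(153 - 407) = 809/(-254) = 809*(-1/254) = -809/254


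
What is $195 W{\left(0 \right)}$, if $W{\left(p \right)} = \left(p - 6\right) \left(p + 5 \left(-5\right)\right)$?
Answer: $29250$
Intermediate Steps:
$W{\left(p \right)} = \left(-25 + p\right) \left(-6 + p\right)$ ($W{\left(p \right)} = \left(-6 + p\right) \left(p - 25\right) = \left(-6 + p\right) \left(-25 + p\right) = \left(-25 + p\right) \left(-6 + p\right)$)
$195 W{\left(0 \right)} = 195 \left(150 + 0^{2} - 0\right) = 195 \left(150 + 0 + 0\right) = 195 \cdot 150 = 29250$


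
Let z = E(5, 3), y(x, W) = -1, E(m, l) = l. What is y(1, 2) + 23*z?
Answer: 68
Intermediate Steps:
z = 3
y(1, 2) + 23*z = -1 + 23*3 = -1 + 69 = 68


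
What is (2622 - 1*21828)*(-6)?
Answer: 115236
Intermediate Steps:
(2622 - 1*21828)*(-6) = (2622 - 21828)*(-6) = -19206*(-6) = 115236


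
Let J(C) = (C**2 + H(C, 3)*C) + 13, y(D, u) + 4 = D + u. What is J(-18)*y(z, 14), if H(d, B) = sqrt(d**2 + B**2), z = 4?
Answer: 4718 - 756*sqrt(37) ≈ 119.43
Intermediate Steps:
H(d, B) = sqrt(B**2 + d**2)
y(D, u) = -4 + D + u (y(D, u) = -4 + (D + u) = -4 + D + u)
J(C) = 13 + C**2 + C*sqrt(9 + C**2) (J(C) = (C**2 + sqrt(3**2 + C**2)*C) + 13 = (C**2 + sqrt(9 + C**2)*C) + 13 = (C**2 + C*sqrt(9 + C**2)) + 13 = 13 + C**2 + C*sqrt(9 + C**2))
J(-18)*y(z, 14) = (13 + (-18)**2 - 18*sqrt(9 + (-18)**2))*(-4 + 4 + 14) = (13 + 324 - 18*sqrt(9 + 324))*14 = (13 + 324 - 54*sqrt(37))*14 = (337 - 54*sqrt(37))*14 = 4718 - 756*sqrt(37)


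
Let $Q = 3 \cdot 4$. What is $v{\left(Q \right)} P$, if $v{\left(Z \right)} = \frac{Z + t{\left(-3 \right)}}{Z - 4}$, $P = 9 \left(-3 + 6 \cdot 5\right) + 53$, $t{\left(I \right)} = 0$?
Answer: $444$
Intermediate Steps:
$Q = 12$
$P = 296$ ($P = 9 \left(-3 + 30\right) + 53 = 9 \cdot 27 + 53 = 243 + 53 = 296$)
$v{\left(Z \right)} = \frac{Z}{-4 + Z}$ ($v{\left(Z \right)} = \frac{Z + 0}{Z - 4} = \frac{Z}{-4 + Z}$)
$v{\left(Q \right)} P = \frac{12}{-4 + 12} \cdot 296 = \frac{12}{8} \cdot 296 = 12 \cdot \frac{1}{8} \cdot 296 = \frac{3}{2} \cdot 296 = 444$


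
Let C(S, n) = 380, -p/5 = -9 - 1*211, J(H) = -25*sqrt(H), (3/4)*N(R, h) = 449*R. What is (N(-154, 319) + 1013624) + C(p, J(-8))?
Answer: 2765428/3 ≈ 9.2181e+5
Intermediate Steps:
N(R, h) = 1796*R/3 (N(R, h) = 4*(449*R)/3 = 1796*R/3)
p = 1100 (p = -5*(-9 - 1*211) = -5*(-9 - 211) = -5*(-220) = 1100)
(N(-154, 319) + 1013624) + C(p, J(-8)) = ((1796/3)*(-154) + 1013624) + 380 = (-276584/3 + 1013624) + 380 = 2764288/3 + 380 = 2765428/3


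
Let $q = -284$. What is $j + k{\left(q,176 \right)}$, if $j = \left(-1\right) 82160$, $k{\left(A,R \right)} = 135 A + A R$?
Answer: $-170484$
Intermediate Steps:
$j = -82160$
$j + k{\left(q,176 \right)} = -82160 - 284 \left(135 + 176\right) = -82160 - 88324 = -170484$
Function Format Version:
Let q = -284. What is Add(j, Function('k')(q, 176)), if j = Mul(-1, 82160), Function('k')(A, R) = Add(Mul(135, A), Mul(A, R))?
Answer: -170484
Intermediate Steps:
j = -82160
Add(j, Function('k')(q, 176)) = Add(-82160, Mul(-284, Add(135, 176))) = Add(-82160, Mul(-284, 311)) = Add(-82160, -88324) = -170484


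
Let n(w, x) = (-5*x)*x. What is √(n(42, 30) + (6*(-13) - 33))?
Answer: I*√4611 ≈ 67.904*I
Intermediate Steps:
n(w, x) = -5*x²
√(n(42, 30) + (6*(-13) - 33)) = √(-5*30² + (6*(-13) - 33)) = √(-5*900 + (-78 - 33)) = √(-4500 - 111) = √(-4611) = I*√4611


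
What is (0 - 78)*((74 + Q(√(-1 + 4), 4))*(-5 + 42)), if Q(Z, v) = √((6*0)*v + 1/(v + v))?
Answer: -213564 - 1443*√2/2 ≈ -2.1458e+5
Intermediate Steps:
Q(Z, v) = √2*√(1/v)/2 (Q(Z, v) = √(0*v + 1/(2*v)) = √(0 + 1/(2*v)) = √(1/(2*v)) = √2*√(1/v)/2)
(0 - 78)*((74 + Q(√(-1 + 4), 4))*(-5 + 42)) = (0 - 78)*((74 + √2*√(1/4)/2)*(-5 + 42)) = -78*(74 + √2*√(¼)/2)*37 = -78*(74 + (½)*√2*(½))*37 = -78*(74 + √2/4)*37 = -78*(2738 + 37*√2/4) = -213564 - 1443*√2/2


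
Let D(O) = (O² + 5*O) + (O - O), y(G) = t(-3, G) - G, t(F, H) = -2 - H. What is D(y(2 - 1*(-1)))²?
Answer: 576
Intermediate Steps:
y(G) = -2 - 2*G (y(G) = (-2 - G) - G = -2 - 2*G)
D(O) = O² + 5*O (D(O) = (O² + 5*O) + 0 = O² + 5*O)
D(y(2 - 1*(-1)))² = ((-2 - 2*(2 - 1*(-1)))*(5 + (-2 - 2*(2 - 1*(-1)))))² = ((-2 - 2*(2 + 1))*(5 + (-2 - 2*(2 + 1))))² = ((-2 - 2*3)*(5 + (-2 - 2*3)))² = ((-2 - 6)*(5 + (-2 - 6)))² = (-8*(5 - 8))² = (-8*(-3))² = 24² = 576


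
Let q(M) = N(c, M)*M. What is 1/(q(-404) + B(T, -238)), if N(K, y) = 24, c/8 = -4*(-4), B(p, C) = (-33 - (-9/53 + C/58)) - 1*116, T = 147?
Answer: -1537/15125197 ≈ -0.00010162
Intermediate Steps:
B(p, C) = -7888/53 - C/58 (B(p, C) = (-33 - (-9*1/53 + C*(1/58))) - 116 = (-33 - (-9/53 + C/58)) - 116 = (-33 + (9/53 - C/58)) - 116 = (-1740/53 - C/58) - 116 = -7888/53 - C/58)
c = 128 (c = 8*(-4*(-4)) = 8*16 = 128)
q(M) = 24*M
1/(q(-404) + B(T, -238)) = 1/(24*(-404) + (-7888/53 - 1/58*(-238))) = 1/(-9696 + (-7888/53 + 119/29)) = 1/(-9696 - 222445/1537) = 1/(-15125197/1537) = -1537/15125197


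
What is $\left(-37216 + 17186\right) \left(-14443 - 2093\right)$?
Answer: $331216080$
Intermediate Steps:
$\left(-37216 + 17186\right) \left(-14443 - 2093\right) = \left(-20030\right) \left(-16536\right) = 331216080$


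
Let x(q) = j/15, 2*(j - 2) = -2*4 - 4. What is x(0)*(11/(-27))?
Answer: 44/405 ≈ 0.10864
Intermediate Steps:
j = -4 (j = 2 + (-2*4 - 4)/2 = 2 + (-8 - 4)/2 = 2 + (½)*(-12) = 2 - 6 = -4)
x(q) = -4/15
x(0)*(11/(-27)) = -44/(15*(-27)) = -44*(-1)/(15*27) = -4/15*(-11/27) = 44/405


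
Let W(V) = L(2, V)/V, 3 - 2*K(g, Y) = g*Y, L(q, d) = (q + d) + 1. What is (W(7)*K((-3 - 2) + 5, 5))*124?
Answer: 1860/7 ≈ 265.71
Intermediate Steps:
L(q, d) = 1 + d + q (L(q, d) = (d + q) + 1 = 1 + d + q)
K(g, Y) = 3/2 - Y*g/2 (K(g, Y) = 3/2 - g*Y/2 = 3/2 - Y*g/2)
W(V) = (3 + V)/V (W(V) = (1 + V + 2)/V = (3 + V)/V)
(W(7)*K((-3 - 2) + 5, 5))*124 = (((3 + 7)/7)*(3/2 - 1/2*5*((-3 - 2) + 5)))*124 = (((1/7)*10)*(3/2 - 1/2*5*(-5 + 5)))*124 = (10*(3/2 - 1/2*5*0)/7)*124 = (10*(3/2 + 0)/7)*124 = ((10/7)*(3/2))*124 = (15/7)*124 = 1860/7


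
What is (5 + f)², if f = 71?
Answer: 5776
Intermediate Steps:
(5 + f)² = (5 + 71)² = 76² = 5776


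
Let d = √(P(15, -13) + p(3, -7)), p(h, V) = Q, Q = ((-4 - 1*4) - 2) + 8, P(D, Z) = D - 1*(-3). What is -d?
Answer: -4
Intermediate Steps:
P(D, Z) = 3 + D (P(D, Z) = D + 3 = 3 + D)
Q = -2 (Q = ((-4 - 4) - 2) + 8 = (-8 - 2) + 8 = -10 + 8 = -2)
p(h, V) = -2
d = 4 (d = √((3 + 15) - 2) = √(18 - 2) = √16 = 4)
-d = -1*4 = -4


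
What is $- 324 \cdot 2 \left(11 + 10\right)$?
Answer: $-13608$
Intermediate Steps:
$- 324 \cdot 2 \left(11 + 10\right) = - 324 \cdot 2 \cdot 21 = \left(-324\right) 42 = -13608$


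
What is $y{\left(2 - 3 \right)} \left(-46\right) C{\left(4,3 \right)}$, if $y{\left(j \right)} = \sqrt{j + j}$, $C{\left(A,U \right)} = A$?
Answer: $- 184 i \sqrt{2} \approx - 260.22 i$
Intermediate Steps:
$y{\left(j \right)} = \sqrt{2} \sqrt{j}$ ($y{\left(j \right)} = \sqrt{2 j} = \sqrt{2} \sqrt{j}$)
$y{\left(2 - 3 \right)} \left(-46\right) C{\left(4,3 \right)} = \sqrt{2} \sqrt{2 - 3} \left(-46\right) 4 = \sqrt{2} \sqrt{-1} \left(-46\right) 4 = \sqrt{2} i \left(-46\right) 4 = i \sqrt{2} \left(-46\right) 4 = - 46 i \sqrt{2} \cdot 4 = - 184 i \sqrt{2}$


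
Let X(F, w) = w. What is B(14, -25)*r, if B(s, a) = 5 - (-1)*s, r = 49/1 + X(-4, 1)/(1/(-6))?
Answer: 817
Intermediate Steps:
r = 43 (r = 49/1 + 1/1/(-6) = 49*1 + 1/(-⅙) = 49 + 1*(-6) = 49 - 6 = 43)
B(s, a) = 5 + s
B(14, -25)*r = (5 + 14)*43 = 19*43 = 817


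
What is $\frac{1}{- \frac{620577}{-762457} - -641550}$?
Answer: $\frac{762457}{489154908927} \approx 1.5587 \cdot 10^{-6}$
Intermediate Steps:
$\frac{1}{- \frac{620577}{-762457} - -641550} = \frac{1}{\left(-620577\right) \left(- \frac{1}{762457}\right) + 641550} = \frac{1}{\frac{620577}{762457} + 641550} = \frac{1}{\frac{489154908927}{762457}} = \frac{762457}{489154908927}$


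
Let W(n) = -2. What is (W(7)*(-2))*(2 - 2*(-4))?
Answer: 40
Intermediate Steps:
(W(7)*(-2))*(2 - 2*(-4)) = (-2*(-2))*(2 - 2*(-4)) = 4*(2 + 8) = 4*10 = 40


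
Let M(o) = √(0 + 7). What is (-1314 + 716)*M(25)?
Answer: -598*√7 ≈ -1582.2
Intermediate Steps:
M(o) = √7
(-1314 + 716)*M(25) = (-1314 + 716)*√7 = -598*√7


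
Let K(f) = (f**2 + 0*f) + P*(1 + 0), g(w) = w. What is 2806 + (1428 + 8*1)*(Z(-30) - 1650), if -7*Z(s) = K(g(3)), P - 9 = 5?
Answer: -16599186/7 ≈ -2.3713e+6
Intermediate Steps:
P = 14 (P = 9 + 5 = 14)
K(f) = 14 + f**2 (K(f) = (f**2 + 0*f) + 14*(1 + 0) = (f**2 + 0) + 14*1 = f**2 + 14 = 14 + f**2)
Z(s) = -23/7 (Z(s) = -(14 + 3**2)/7 = -(14 + 9)/7 = -1/7*23 = -23/7)
2806 + (1428 + 8*1)*(Z(-30) - 1650) = 2806 + (1428 + 8*1)*(-23/7 - 1650) = 2806 + (1428 + 8)*(-11573/7) = 2806 + 1436*(-11573/7) = 2806 - 16618828/7 = -16599186/7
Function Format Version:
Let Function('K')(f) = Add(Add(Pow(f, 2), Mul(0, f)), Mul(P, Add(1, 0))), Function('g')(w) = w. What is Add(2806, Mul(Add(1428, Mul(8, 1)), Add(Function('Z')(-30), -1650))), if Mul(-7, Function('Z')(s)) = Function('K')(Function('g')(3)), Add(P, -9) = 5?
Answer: Rational(-16599186, 7) ≈ -2.3713e+6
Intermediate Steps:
P = 14 (P = Add(9, 5) = 14)
Function('K')(f) = Add(14, Pow(f, 2)) (Function('K')(f) = Add(Add(Pow(f, 2), Mul(0, f)), Mul(14, Add(1, 0))) = Add(Add(Pow(f, 2), 0), Mul(14, 1)) = Add(Pow(f, 2), 14) = Add(14, Pow(f, 2)))
Function('Z')(s) = Rational(-23, 7) (Function('Z')(s) = Mul(Rational(-1, 7), Add(14, Pow(3, 2))) = Mul(Rational(-1, 7), Add(14, 9)) = Mul(Rational(-1, 7), 23) = Rational(-23, 7))
Add(2806, Mul(Add(1428, Mul(8, 1)), Add(Function('Z')(-30), -1650))) = Add(2806, Mul(Add(1428, Mul(8, 1)), Add(Rational(-23, 7), -1650))) = Add(2806, Mul(Add(1428, 8), Rational(-11573, 7))) = Add(2806, Mul(1436, Rational(-11573, 7))) = Add(2806, Rational(-16618828, 7)) = Rational(-16599186, 7)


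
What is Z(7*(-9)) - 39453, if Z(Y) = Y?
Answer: -39516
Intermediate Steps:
Z(7*(-9)) - 39453 = 7*(-9) - 39453 = -63 - 39453 = -39516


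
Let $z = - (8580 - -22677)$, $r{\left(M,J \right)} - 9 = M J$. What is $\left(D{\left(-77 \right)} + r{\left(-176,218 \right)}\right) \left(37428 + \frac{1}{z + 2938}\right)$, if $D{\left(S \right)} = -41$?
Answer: $- \frac{40701063590400}{28319} \approx -1.4372 \cdot 10^{9}$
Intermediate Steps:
$r{\left(M,J \right)} = 9 + J M$ ($r{\left(M,J \right)} = 9 + M J = 9 + J M$)
$z = -31257$ ($z = - (8580 + 22677) = \left(-1\right) 31257 = -31257$)
$\left(D{\left(-77 \right)} + r{\left(-176,218 \right)}\right) \left(37428 + \frac{1}{z + 2938}\right) = \left(-41 + \left(9 + 218 \left(-176\right)\right)\right) \left(37428 + \frac{1}{-31257 + 2938}\right) = \left(-41 + \left(9 - 38368\right)\right) \left(37428 + \frac{1}{-28319}\right) = \left(-41 - 38359\right) \left(37428 - \frac{1}{28319}\right) = \left(-38400\right) \frac{1059923531}{28319} = - \frac{40701063590400}{28319}$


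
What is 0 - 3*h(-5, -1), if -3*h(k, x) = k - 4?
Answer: -9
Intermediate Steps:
h(k, x) = 4/3 - k/3 (h(k, x) = -(k - 4)/3 = -(-4 + k)/3 = 4/3 - k/3)
0 - 3*h(-5, -1) = 0 - 3*(4/3 - ⅓*(-5)) = 0 - 3*(4/3 + 5/3) = 0 - 3*3 = 0 - 9 = -9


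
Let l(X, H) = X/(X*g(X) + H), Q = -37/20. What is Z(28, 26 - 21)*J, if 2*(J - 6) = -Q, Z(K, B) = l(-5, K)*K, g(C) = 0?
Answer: -277/8 ≈ -34.625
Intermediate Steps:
Q = -37/20 (Q = -37*1/20 = -37/20 ≈ -1.8500)
l(X, H) = X/H (l(X, H) = X/(X*0 + H) = X/(0 + H) = X/H)
Z(K, B) = -5 (Z(K, B) = (-5/K)*K = -5)
J = 277/40 (J = 6 + (-1*(-37/20))/2 = 6 + (½)*(37/20) = 6 + 37/40 = 277/40 ≈ 6.9250)
Z(28, 26 - 21)*J = -5*277/40 = -277/8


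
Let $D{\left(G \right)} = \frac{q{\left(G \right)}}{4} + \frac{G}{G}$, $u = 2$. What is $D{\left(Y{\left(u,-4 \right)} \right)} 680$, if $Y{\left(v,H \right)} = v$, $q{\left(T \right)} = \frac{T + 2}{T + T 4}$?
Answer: $748$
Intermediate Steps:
$q{\left(T \right)} = \frac{2 + T}{5 T}$ ($q{\left(T \right)} = \frac{2 + T}{T + 4 T} = \frac{2 + T}{5 T}$)
$D{\left(G \right)} = 1 + \frac{2 + G}{20 G}$ ($D{\left(G \right)} = \frac{\frac{1}{5} \frac{1}{G} \left(2 + G\right)}{4} + \frac{G}{G} = \frac{2 + G}{5 G} \frac{1}{4} + 1 = \frac{2 + G}{20 G} + 1 = 1 + \frac{2 + G}{20 G}$)
$D{\left(Y{\left(u,-4 \right)} \right)} 680 = \frac{2 + 21 \cdot 2}{20 \cdot 2} \cdot 680 = \frac{1}{20} \cdot \frac{1}{2} \left(2 + 42\right) 680 = \frac{1}{20} \cdot \frac{1}{2} \cdot 44 \cdot 680 = \frac{11}{10} \cdot 680 = 748$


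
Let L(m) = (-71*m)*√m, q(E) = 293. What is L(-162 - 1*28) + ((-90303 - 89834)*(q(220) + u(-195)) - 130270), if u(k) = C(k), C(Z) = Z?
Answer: -17783696 + 13490*I*√190 ≈ -1.7784e+7 + 1.8595e+5*I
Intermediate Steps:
u(k) = k
L(m) = -71*m^(3/2)
L(-162 - 1*28) + ((-90303 - 89834)*(q(220) + u(-195)) - 130270) = -71*(-162 - 1*28)^(3/2) + ((-90303 - 89834)*(293 - 195) - 130270) = -71*(-162 - 28)^(3/2) + (-180137*98 - 130270) = -(-13490)*I*√190 + (-17653426 - 130270) = -(-13490)*I*√190 - 17783696 = 13490*I*√190 - 17783696 = -17783696 + 13490*I*√190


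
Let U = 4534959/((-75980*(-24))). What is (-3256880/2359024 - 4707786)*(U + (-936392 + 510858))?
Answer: 179535452613593299559363/89619321760 ≈ 2.0033e+12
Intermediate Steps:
U = 1511653/607840 (U = 4534959/1823520 = 4534959*(1/1823520) = 1511653/607840 ≈ 2.4869)
(-3256880/2359024 - 4707786)*(U + (-936392 + 510858)) = (-3256880/2359024 - 4707786)*(1511653/607840 + (-936392 + 510858)) = (-3256880*1/2359024 - 4707786)*(1511653/607840 - 425534) = (-203555/147439 - 4707786)*(-258655074907/607840) = -694111463609/147439*(-258655074907/607840) = 179535452613593299559363/89619321760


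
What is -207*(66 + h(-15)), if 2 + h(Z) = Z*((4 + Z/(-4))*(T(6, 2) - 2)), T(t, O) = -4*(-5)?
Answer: 839799/2 ≈ 4.1990e+5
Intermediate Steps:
T(t, O) = 20
h(Z) = -2 + Z*(72 - 9*Z/2) (h(Z) = -2 + Z*((4 + Z/(-4))*(20 - 2)) = -2 + Z*((4 + Z*(-1/4))*18) = -2 + Z*((4 - Z/4)*18) = -2 + Z*(72 - 9*Z/2))
-207*(66 + h(-15)) = -207*(66 + (-2 + 72*(-15) - 9/2*(-15)**2)) = -207*(66 + (-2 - 1080 - 9/2*225)) = -207*(66 + (-2 - 1080 - 2025/2)) = -207*(66 - 4189/2) = -207*(-4057/2) = 839799/2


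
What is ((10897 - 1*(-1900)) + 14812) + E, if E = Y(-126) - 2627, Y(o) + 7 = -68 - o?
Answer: 25033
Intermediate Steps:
Y(o) = -75 - o (Y(o) = -7 + (-68 - o) = -75 - o)
E = -2576 (E = (-75 - 1*(-126)) - 2627 = (-75 + 126) - 2627 = 51 - 2627 = -2576)
((10897 - 1*(-1900)) + 14812) + E = ((10897 - 1*(-1900)) + 14812) - 2576 = ((10897 + 1900) + 14812) - 2576 = (12797 + 14812) - 2576 = 27609 - 2576 = 25033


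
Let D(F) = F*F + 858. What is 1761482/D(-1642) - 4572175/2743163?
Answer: -3749612157642/3699185480293 ≈ -1.0136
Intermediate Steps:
D(F) = 858 + F**2 (D(F) = F**2 + 858 = 858 + F**2)
1761482/D(-1642) - 4572175/2743163 = 1761482/(858 + (-1642)**2) - 4572175/2743163 = 1761482/(858 + 2696164) - 4572175*1/2743163 = 1761482/2697022 - 4572175/2743163 = 1761482*(1/2697022) - 4572175/2743163 = 880741/1348511 - 4572175/2743163 = -3749612157642/3699185480293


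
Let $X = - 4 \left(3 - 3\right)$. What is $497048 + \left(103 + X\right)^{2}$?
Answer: $507657$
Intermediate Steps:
$X = 0$ ($X = \left(-4\right) 0 = 0$)
$497048 + \left(103 + X\right)^{2} = 497048 + \left(103 + 0\right)^{2} = 497048 + 103^{2} = 497048 + 10609 = 507657$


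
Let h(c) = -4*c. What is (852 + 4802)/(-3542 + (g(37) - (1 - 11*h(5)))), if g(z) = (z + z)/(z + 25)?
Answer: -87637/58308 ≈ -1.5030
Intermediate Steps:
g(z) = 2*z/(25 + z) (g(z) = (2*z)/(25 + z) = 2*z/(25 + z))
(852 + 4802)/(-3542 + (g(37) - (1 - 11*h(5)))) = (852 + 4802)/(-3542 + (2*37/(25 + 37) - (1 - (-44)*5))) = 5654/(-3542 + (2*37/62 - (1 - 11*(-20)))) = 5654/(-3542 + (2*37*(1/62) - (1 + 220))) = 5654/(-3542 + (37/31 - 1*221)) = 5654/(-3542 + (37/31 - 221)) = 5654/(-3542 - 6814/31) = 5654/(-116616/31) = 5654*(-31/116616) = -87637/58308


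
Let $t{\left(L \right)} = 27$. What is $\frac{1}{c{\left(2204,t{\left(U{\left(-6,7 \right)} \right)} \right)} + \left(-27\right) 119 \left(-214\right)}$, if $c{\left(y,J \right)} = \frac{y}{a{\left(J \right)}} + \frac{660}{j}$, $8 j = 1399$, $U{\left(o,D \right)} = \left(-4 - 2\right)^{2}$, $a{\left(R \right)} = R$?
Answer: $\frac{37773}{25975260842} \approx 1.4542 \cdot 10^{-6}$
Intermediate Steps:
$U{\left(o,D \right)} = 36$ ($U{\left(o,D \right)} = \left(-6\right)^{2} = 36$)
$j = \frac{1399}{8}$ ($j = \frac{1}{8} \cdot 1399 = \frac{1399}{8} \approx 174.88$)
$c{\left(y,J \right)} = \frac{5280}{1399} + \frac{y}{J}$ ($c{\left(y,J \right)} = \frac{y}{J} + \frac{660}{\frac{1399}{8}} = \frac{y}{J} + 660 \cdot \frac{8}{1399} = \frac{y}{J} + \frac{5280}{1399} = \frac{5280}{1399} + \frac{y}{J}$)
$\frac{1}{c{\left(2204,t{\left(U{\left(-6,7 \right)} \right)} \right)} + \left(-27\right) 119 \left(-214\right)} = \frac{1}{\left(\frac{5280}{1399} + \frac{2204}{27}\right) + \left(-27\right) 119 \left(-214\right)} = \frac{1}{\left(\frac{5280}{1399} + 2204 \cdot \frac{1}{27}\right) - -687582} = \frac{1}{\left(\frac{5280}{1399} + \frac{2204}{27}\right) + 687582} = \frac{1}{\frac{3225956}{37773} + 687582} = \frac{1}{\frac{25975260842}{37773}} = \frac{37773}{25975260842}$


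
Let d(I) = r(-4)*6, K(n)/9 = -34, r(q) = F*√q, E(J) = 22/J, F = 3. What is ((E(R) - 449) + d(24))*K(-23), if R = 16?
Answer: 547893/4 - 11016*I ≈ 1.3697e+5 - 11016.0*I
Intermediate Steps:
r(q) = 3*√q
K(n) = -306 (K(n) = 9*(-34) = -306)
d(I) = 36*I (d(I) = (3*√(-4))*6 = (3*(2*I))*6 = (6*I)*6 = 36*I)
((E(R) - 449) + d(24))*K(-23) = ((22/16 - 449) + 36*I)*(-306) = ((22*(1/16) - 449) + 36*I)*(-306) = ((11/8 - 449) + 36*I)*(-306) = (-3581/8 + 36*I)*(-306) = 547893/4 - 11016*I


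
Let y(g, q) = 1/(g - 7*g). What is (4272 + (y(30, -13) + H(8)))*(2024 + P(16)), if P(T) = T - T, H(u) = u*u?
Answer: 394922374/45 ≈ 8.7760e+6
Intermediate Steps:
H(u) = u²
y(g, q) = -1/(6*g) (y(g, q) = 1/(-6*g) = -1/(6*g))
P(T) = 0
(4272 + (y(30, -13) + H(8)))*(2024 + P(16)) = (4272 + (-⅙/30 + 8²))*(2024 + 0) = (4272 + (-⅙*1/30 + 64))*2024 = (4272 + (-1/180 + 64))*2024 = (4272 + 11519/180)*2024 = (780479/180)*2024 = 394922374/45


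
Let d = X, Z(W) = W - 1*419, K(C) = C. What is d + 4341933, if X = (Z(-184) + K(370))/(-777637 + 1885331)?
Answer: 4809533132269/1107694 ≈ 4.3419e+6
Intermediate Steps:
Z(W) = -419 + W (Z(W) = W - 419 = -419 + W)
X = -233/1107694 (X = ((-419 - 184) + 370)/(-777637 + 1885331) = (-603 + 370)/1107694 = -233*1/1107694 = -233/1107694 ≈ -0.00021035)
d = -233/1107694 ≈ -0.00021035
d + 4341933 = -233/1107694 + 4341933 = 4809533132269/1107694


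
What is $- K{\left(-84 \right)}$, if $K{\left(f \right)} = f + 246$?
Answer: $-162$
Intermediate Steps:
$K{\left(f \right)} = 246 + f$
$- K{\left(-84 \right)} = - (246 - 84) = \left(-1\right) 162 = -162$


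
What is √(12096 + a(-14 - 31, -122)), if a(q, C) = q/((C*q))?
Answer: √180036742/122 ≈ 109.98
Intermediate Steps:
a(q, C) = 1/C (a(q, C) = q*(1/(C*q)) = 1/C)
√(12096 + a(-14 - 31, -122)) = √(12096 + 1/(-122)) = √(12096 - 1/122) = √(1475711/122) = √180036742/122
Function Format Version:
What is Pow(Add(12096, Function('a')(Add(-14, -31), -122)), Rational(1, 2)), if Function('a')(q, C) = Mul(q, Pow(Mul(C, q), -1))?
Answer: Mul(Rational(1, 122), Pow(180036742, Rational(1, 2))) ≈ 109.98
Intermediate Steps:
Function('a')(q, C) = Pow(C, -1) (Function('a')(q, C) = Mul(q, Mul(Pow(C, -1), Pow(q, -1))) = Pow(C, -1))
Pow(Add(12096, Function('a')(Add(-14, -31), -122)), Rational(1, 2)) = Pow(Add(12096, Pow(-122, -1)), Rational(1, 2)) = Pow(Add(12096, Rational(-1, 122)), Rational(1, 2)) = Pow(Rational(1475711, 122), Rational(1, 2)) = Mul(Rational(1, 122), Pow(180036742, Rational(1, 2)))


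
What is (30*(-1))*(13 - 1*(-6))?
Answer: -570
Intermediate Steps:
(30*(-1))*(13 - 1*(-6)) = -30*(13 + 6) = -30*19 = -570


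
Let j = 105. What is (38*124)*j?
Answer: 494760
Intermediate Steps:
(38*124)*j = (38*124)*105 = 4712*105 = 494760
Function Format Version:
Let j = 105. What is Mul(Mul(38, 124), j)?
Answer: 494760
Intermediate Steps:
Mul(Mul(38, 124), j) = Mul(Mul(38, 124), 105) = Mul(4712, 105) = 494760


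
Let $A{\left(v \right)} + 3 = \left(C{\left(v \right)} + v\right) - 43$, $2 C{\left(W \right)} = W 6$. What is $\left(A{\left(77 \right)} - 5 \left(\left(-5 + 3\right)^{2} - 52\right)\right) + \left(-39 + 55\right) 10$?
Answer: $662$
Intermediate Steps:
$C{\left(W \right)} = 3 W$ ($C{\left(W \right)} = \frac{W 6}{2} = \frac{6 W}{2} = 3 W$)
$A{\left(v \right)} = -46 + 4 v$ ($A{\left(v \right)} = -3 + \left(\left(3 v + v\right) - 43\right) = -3 + \left(4 v - 43\right) = -3 + \left(-43 + 4 v\right) = -46 + 4 v$)
$\left(A{\left(77 \right)} - 5 \left(\left(-5 + 3\right)^{2} - 52\right)\right) + \left(-39 + 55\right) 10 = \left(\left(-46 + 4 \cdot 77\right) - 5 \left(\left(-5 + 3\right)^{2} - 52\right)\right) + \left(-39 + 55\right) 10 = \left(\left(-46 + 308\right) - 5 \left(\left(-2\right)^{2} - 52\right)\right) + 16 \cdot 10 = \left(262 - 5 \left(4 - 52\right)\right) + 160 = \left(262 - -240\right) + 160 = \left(262 + 240\right) + 160 = 502 + 160 = 662$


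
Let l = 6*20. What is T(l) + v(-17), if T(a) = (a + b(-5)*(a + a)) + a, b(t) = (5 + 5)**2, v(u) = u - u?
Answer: 24240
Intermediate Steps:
v(u) = 0
l = 120
b(t) = 100 (b(t) = 10**2 = 100)
T(a) = 202*a (T(a) = (a + 100*(a + a)) + a = (a + 100*(2*a)) + a = (a + 200*a) + a = 201*a + a = 202*a)
T(l) + v(-17) = 202*120 + 0 = 24240 + 0 = 24240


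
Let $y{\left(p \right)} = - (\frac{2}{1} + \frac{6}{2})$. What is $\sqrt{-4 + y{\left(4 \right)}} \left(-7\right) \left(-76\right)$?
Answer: $1596 i \approx 1596.0 i$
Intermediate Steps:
$y{\left(p \right)} = -5$ ($y{\left(p \right)} = - (2 \cdot 1 + 6 \cdot \frac{1}{2}) = - (2 + 3) = \left(-1\right) 5 = -5$)
$\sqrt{-4 + y{\left(4 \right)}} \left(-7\right) \left(-76\right) = \sqrt{-4 - 5} \left(-7\right) \left(-76\right) = \sqrt{-9} \left(-7\right) \left(-76\right) = 3 i \left(-7\right) \left(-76\right) = - 21 i \left(-76\right) = 1596 i$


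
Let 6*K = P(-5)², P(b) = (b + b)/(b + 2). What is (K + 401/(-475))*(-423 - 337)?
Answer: -103384/135 ≈ -765.81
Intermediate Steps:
P(b) = 2*b/(2 + b) (P(b) = (2*b)/(2 + b) = 2*b/(2 + b))
K = 50/27 (K = (2*(-5)/(2 - 5))²/6 = (2*(-5)/(-3))²/6 = (2*(-5)*(-⅓))²/6 = (10/3)²/6 = (⅙)*(100/9) = 50/27 ≈ 1.8519)
(K + 401/(-475))*(-423 - 337) = (50/27 + 401/(-475))*(-423 - 337) = (50/27 + 401*(-1/475))*(-760) = (50/27 - 401/475)*(-760) = (12923/12825)*(-760) = -103384/135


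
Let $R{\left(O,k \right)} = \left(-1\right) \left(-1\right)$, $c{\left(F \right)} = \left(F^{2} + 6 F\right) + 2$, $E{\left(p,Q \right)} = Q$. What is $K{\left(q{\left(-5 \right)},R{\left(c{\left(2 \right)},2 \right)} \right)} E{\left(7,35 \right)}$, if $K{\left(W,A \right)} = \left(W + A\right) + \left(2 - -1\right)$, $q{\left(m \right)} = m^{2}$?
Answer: $1015$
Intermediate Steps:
$c{\left(F \right)} = 2 + F^{2} + 6 F$
$R{\left(O,k \right)} = 1$
$K{\left(W,A \right)} = 3 + A + W$ ($K{\left(W,A \right)} = \left(A + W\right) + \left(2 + 1\right) = \left(A + W\right) + 3 = 3 + A + W$)
$K{\left(q{\left(-5 \right)},R{\left(c{\left(2 \right)},2 \right)} \right)} E{\left(7,35 \right)} = \left(3 + 1 + \left(-5\right)^{2}\right) 35 = \left(3 + 1 + 25\right) 35 = 29 \cdot 35 = 1015$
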